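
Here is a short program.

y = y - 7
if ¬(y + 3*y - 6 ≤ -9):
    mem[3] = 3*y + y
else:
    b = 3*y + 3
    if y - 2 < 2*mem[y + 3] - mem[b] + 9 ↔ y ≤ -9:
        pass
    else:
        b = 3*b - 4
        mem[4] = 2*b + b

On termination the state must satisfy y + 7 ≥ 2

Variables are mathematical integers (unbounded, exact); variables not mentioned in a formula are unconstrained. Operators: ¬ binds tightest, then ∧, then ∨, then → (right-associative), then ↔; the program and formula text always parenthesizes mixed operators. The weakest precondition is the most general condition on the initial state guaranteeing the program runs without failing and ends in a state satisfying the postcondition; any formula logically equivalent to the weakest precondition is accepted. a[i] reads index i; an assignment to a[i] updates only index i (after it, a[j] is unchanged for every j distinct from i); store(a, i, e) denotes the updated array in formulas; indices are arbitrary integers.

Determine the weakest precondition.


Working backward. After the program, the postcondition y + 7 ≥ 2 must hold; in canonical form it is y ≥ -5.
Then branch requires y ≥ -5; else branch requires ((mem[3*y + 3] + y < 2*mem[y + 3] + 11 ↔ y ≤ -9) → y ≥ -5) ∧ ((¬(mem[3*y + 3] + y < 2*mem[y + 3] + 11 ↔ y ≤ -9)) → y ≥ -5).
Before the if: ((¬(4*y ≤ -3)) → y ≥ -5) ∧ (4*y ≤ -3 → (((mem[3*y + 3] + y < 2*mem[y + 3] + 11 ↔ y ≤ -9) → y ≥ -5) ∧ ((¬(mem[3*y + 3] + y < 2*mem[y + 3] + 11 ↔ y ≤ -9)) → y ≥ -5)))
Before y := y - 7: ((¬(4*y ≤ 25)) → y ≥ 2) ∧ (4*y ≤ 25 → (((mem[3*y - 18] + y < 2*mem[y - 4] + 18 ↔ y ≤ -2) → y ≥ 2) ∧ ((¬(mem[3*y - 18] + y < 2*mem[y - 4] + 18 ↔ y ≤ -2)) → y ≥ 2)))
Answer: WP = ((¬(4*y ≤ 25)) → y ≥ 2) ∧ (4*y ≤ 25 → (((mem[3*y - 18] + y < 2*mem[y - 4] + 18 ↔ y ≤ -2) → y ≥ 2) ∧ ((¬(mem[3*y - 18] + y < 2*mem[y - 4] + 18 ↔ y ≤ -2)) → y ≥ 2)))


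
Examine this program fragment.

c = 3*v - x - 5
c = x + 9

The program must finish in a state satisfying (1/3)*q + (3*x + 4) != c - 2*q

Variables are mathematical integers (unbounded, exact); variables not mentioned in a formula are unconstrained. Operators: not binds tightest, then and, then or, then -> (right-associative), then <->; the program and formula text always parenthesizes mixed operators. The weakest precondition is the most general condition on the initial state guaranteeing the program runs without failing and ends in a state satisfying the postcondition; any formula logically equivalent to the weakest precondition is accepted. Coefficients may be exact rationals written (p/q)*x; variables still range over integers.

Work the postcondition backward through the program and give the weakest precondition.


Working backward. After the program, the postcondition (1/3)*q + (3*x + 4) != c - 2*q must hold; in canonical form it is (7/3)*q + 3*x != c - 4.
Before c := x + 9: (7/3)*q + 2*x != 5
Before c := 3*v - x - 5: (7/3)*q + 2*x != 5
Answer: WP = (7/3)*q + 2*x != 5


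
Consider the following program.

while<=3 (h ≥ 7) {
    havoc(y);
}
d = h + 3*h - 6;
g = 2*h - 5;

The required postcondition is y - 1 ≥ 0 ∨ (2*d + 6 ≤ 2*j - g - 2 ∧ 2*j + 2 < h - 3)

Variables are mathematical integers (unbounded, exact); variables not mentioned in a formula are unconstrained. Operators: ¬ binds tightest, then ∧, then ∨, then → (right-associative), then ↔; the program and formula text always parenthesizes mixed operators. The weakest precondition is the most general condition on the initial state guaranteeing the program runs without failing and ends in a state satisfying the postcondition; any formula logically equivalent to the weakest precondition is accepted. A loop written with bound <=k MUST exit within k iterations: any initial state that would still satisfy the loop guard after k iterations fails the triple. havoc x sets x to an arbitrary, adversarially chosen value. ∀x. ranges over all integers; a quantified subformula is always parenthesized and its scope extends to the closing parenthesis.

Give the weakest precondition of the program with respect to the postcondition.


Working backward. After the program, the postcondition y - 1 ≥ 0 ∨ (2*d + 6 ≤ 2*j - g - 2 ∧ 2*j + 2 < h - 3) must hold; in canonical form it is y ≥ 1 ∨ (2*d + g ≤ 2*j - 8 ∧ 2*j < h - 5).
Before g := 2*h - 5: y ≥ 1 ∨ (2*d + 2*h ≤ 2*j - 3 ∧ 2*j < h - 5)
Before d := h + 3*h - 6: y ≥ 1 ∨ (10*h ≤ 2*j + 9 ∧ 2*j < h - 5)
Before the loop (bound <=3), unroll the exhaustion recursion (WP_0 = exit-now case; WP_j = one more guarded iteration, up to j = 3):
  WP_0: (¬(h ≥ 7)) ∧ (y ≥ 1 ∨ (10*h ≤ 2*j + 9 ∧ 2*j < h - 5))
  WP_1: (h ≥ 7 → (∀y_1. ((¬(h ≥ 7)) ∧ (y_1 ≥ 1 ∨ (10*h ≤ 2*j + 9 ∧ 2*j < h - 5))))) ∧ ((¬(h ≥ 7)) → (y ≥ 1 ∨ (10*h ≤ 2*j + 9 ∧ 2*j < h - 5)))
  WP_2: (h ≥ 7 → (∀y_2. ((h ≥ 7 → (∀y_1. ((¬(h ≥ 7)) ∧ (y_1 ≥ 1 ∨ (10*h ≤ 2*j + 9 ∧ 2*j < h - 5))))) ∧ ((¬(h ≥ 7)) → (y_2 ≥ 1 ∨ (10*h ≤ 2*j + 9 ∧ 2*j < h - 5)))))) ∧ ((¬(h ≥ 7)) → (y ≥ 1 ∨ (10*h ≤ 2*j + 9 ∧ 2*j < h - 5)))
  WP_3: (h ≥ 7 → (∀y_3. ((h ≥ 7 → (∀y_2. ((h ≥ 7 → (∀y_1. ((¬(h ≥ 7)) ∧ (y_1 ≥ 1 ∨ (10*h ≤ 2*j + 9 ∧ 2*j < h - 5))))) ∧ ((¬(h ≥ 7)) → (y_2 ≥ 1 ∨ (10*h ≤ 2*j + 9 ∧ 2*j < h - 5)))))) ∧ ((¬(h ≥ 7)) → (y_3 ≥ 1 ∨ (10*h ≤ 2*j + 9 ∧ 2*j < h - 5)))))) ∧ ((¬(h ≥ 7)) → (y ≥ 1 ∨ (10*h ≤ 2*j + 9 ∧ 2*j < h - 5)))
So before the loop: (h ≥ 7 → (∀y_3. ((h ≥ 7 → (∀y_2. ((h ≥ 7 → (∀y_1. ((¬(h ≥ 7)) ∧ (y_1 ≥ 1 ∨ (10*h ≤ 2*j + 9 ∧ 2*j < h - 5))))) ∧ ((¬(h ≥ 7)) → (y_2 ≥ 1 ∨ (10*h ≤ 2*j + 9 ∧ 2*j < h - 5)))))) ∧ ((¬(h ≥ 7)) → (y_3 ≥ 1 ∨ (10*h ≤ 2*j + 9 ∧ 2*j < h - 5)))))) ∧ ((¬(h ≥ 7)) → (y ≥ 1 ∨ (10*h ≤ 2*j + 9 ∧ 2*j < h - 5)))
Answer: WP = (h ≥ 7 → (∀y_3. ((h ≥ 7 → (∀y_2. ((h ≥ 7 → (∀y_1. ((¬(h ≥ 7)) ∧ (y_1 ≥ 1 ∨ (10*h ≤ 2*j + 9 ∧ 2*j < h - 5))))) ∧ ((¬(h ≥ 7)) → (y_2 ≥ 1 ∨ (10*h ≤ 2*j + 9 ∧ 2*j < h - 5)))))) ∧ ((¬(h ≥ 7)) → (y_3 ≥ 1 ∨ (10*h ≤ 2*j + 9 ∧ 2*j < h - 5)))))) ∧ ((¬(h ≥ 7)) → (y ≥ 1 ∨ (10*h ≤ 2*j + 9 ∧ 2*j < h - 5)))


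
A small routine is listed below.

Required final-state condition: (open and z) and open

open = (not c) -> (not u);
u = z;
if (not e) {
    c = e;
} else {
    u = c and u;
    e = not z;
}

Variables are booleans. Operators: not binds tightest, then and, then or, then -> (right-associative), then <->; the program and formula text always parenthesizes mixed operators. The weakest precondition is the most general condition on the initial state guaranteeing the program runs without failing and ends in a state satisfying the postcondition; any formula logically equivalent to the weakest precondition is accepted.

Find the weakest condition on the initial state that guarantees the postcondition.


Working backward. After the program, the postcondition (open and z) and open must hold; in canonical form it is open and z.
Then branch requires open and z; else branch requires open and z.
Before the if: ((not e) -> (open and z)) and (e -> (open and z))
Before u := z: ((not e) -> (open and z)) and (e -> (open and z))
Before open := (not c) -> (not u): ((not e) -> (((not c) -> (not u)) and z)) and (e -> (((not c) -> (not u)) and z))
Answer: WP = ((not e) -> (((not c) -> (not u)) and z)) and (e -> (((not c) -> (not u)) and z))


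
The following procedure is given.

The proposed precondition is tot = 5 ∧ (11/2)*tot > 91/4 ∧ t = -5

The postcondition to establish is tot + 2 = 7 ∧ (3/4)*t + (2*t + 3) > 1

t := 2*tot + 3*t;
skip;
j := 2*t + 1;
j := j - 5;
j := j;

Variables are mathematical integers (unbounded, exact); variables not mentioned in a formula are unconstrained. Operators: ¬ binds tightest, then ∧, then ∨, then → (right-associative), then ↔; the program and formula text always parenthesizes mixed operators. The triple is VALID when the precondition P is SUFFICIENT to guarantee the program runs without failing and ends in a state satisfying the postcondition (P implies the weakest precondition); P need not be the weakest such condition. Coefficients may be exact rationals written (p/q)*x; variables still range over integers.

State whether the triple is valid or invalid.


Working backward. After the program, the postcondition tot + 2 = 7 ∧ (3/4)*t + (2*t + 3) > 1 must hold; in canonical form it is tot = 5 ∧ (11/4)*t > -2.
Before j := j: tot = 5 ∧ (11/4)*t > -2
Before j := j - 5: tot = 5 ∧ (11/4)*t > -2
Before j := 2*t + 1: tot = 5 ∧ (11/4)*t > -2
Before skip: tot = 5 ∧ (11/4)*t > -2
Before t := 2*tot + 3*t: tot = 5 ∧ (33/4)*t + (11/2)*tot > -2
The weakest precondition is tot = 5 ∧ (33/4)*t + (11/2)*tot > -2.
Check whether tot = 5 ∧ (11/2)*tot > 91/4 ∧ t = -5 implies it.
Countermodel: at the initial state t = -5, tot = 5, the precondition holds but the weakest precondition fails.
Answer: invalid


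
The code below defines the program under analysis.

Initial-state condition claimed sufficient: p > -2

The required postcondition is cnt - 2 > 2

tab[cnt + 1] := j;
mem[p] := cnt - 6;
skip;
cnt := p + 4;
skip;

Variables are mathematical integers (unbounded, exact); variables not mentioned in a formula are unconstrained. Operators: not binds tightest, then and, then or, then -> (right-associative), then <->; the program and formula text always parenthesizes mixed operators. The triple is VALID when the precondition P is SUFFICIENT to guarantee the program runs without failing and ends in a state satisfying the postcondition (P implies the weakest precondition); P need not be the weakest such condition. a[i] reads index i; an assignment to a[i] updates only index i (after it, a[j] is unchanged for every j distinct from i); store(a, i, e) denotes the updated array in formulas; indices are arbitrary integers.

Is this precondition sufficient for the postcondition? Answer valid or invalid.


Working backward. After the program, the postcondition cnt - 2 > 2 must hold; in canonical form it is cnt > 4.
Before skip: cnt > 4
Before cnt := p + 4: p > 0
Before skip: p > 0
Before mem[p] := cnt - 6: p > 0
Before tab[cnt + 1] := j: p > 0
The weakest precondition is p > 0.
Check whether p > -2 implies it.
Countermodel: at the initial state p = -1, the precondition holds but the weakest precondition fails.
Answer: invalid


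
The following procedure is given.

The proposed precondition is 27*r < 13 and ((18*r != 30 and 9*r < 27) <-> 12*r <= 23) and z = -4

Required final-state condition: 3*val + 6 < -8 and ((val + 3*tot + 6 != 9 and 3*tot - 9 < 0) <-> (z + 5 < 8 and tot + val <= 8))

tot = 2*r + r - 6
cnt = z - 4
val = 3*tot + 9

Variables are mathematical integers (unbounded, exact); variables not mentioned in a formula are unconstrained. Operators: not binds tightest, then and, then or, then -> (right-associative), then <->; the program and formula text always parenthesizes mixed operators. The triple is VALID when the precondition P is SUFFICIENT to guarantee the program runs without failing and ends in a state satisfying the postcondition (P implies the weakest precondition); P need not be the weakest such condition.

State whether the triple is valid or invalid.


Working backward. After the program, the postcondition 3*val + 6 < -8 and ((val + 3*tot + 6 != 9 and 3*tot - 9 < 0) <-> (z + 5 < 8 and tot + val <= 8)) must hold; in canonical form it is 3*val < -14 and ((3*tot + val != 3 and 3*tot < 9) <-> (z < 3 and tot + val <= 8)).
Before val := 3*tot + 9: 9*tot < -41 and ((6*tot != -6 and 3*tot < 9) <-> (z < 3 and 4*tot <= -1))
Before cnt := z - 4: 9*tot < -41 and ((6*tot != -6 and 3*tot < 9) <-> (z < 3 and 4*tot <= -1))
Before tot := 2*r + r - 6: 27*r < 13 and ((18*r != 30 and 9*r < 27) <-> (z < 3 and 12*r <= 23))
The weakest precondition is 27*r < 13 and ((18*r != 30 and 9*r < 27) <-> (z < 3 and 12*r <= 23)).
Check whether 27*r < 13 and ((18*r != 30 and 9*r < 27) <-> 12*r <= 23) and z = -4 implies it.
Every state satisfying the precondition satisfies the weakest precondition: the implication holds.
Answer: valid


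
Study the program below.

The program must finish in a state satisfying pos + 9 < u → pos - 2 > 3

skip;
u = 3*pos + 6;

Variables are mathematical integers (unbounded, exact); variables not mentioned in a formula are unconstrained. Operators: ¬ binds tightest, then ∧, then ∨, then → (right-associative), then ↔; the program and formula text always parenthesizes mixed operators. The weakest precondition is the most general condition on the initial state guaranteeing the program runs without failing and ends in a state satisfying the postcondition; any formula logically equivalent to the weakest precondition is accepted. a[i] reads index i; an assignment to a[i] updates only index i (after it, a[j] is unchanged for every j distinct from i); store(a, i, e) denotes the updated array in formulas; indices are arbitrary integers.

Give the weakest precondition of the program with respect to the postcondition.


Working backward. After the program, the postcondition pos + 9 < u → pos - 2 > 3 must hold; in canonical form it is pos < u - 9 → pos > 5.
Before u := 3*pos + 6: 2*pos > 3 → pos > 5
Before skip: 2*pos > 3 → pos > 5
Answer: WP = 2*pos > 3 → pos > 5


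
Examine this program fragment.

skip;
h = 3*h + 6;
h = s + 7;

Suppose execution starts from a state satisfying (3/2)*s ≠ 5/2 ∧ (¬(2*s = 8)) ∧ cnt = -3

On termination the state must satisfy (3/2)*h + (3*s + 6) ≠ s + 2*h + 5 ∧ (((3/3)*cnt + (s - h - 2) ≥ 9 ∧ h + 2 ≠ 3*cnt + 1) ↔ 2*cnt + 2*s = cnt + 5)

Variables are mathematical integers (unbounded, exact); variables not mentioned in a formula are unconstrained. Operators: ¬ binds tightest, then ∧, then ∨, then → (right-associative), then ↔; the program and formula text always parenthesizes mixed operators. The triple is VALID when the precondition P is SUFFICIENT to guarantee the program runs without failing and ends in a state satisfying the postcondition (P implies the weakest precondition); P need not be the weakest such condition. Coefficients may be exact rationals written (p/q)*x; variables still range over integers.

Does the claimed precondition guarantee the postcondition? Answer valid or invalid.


Working backward. After the program, the postcondition (3/2)*h + (3*s + 6) ≠ s + 2*h + 5 ∧ (((3/3)*cnt + (s - h - 2) ≥ 9 ∧ h + 2 ≠ 3*cnt + 1) ↔ 2*cnt + 2*s = cnt + 5) must hold; in canonical form it is 2*s ≠ (1/2)*h - 1 ∧ ((cnt + s ≥ h + 11 ∧ h ≠ 3*cnt - 1) ↔ cnt + 2*s = 5).
Before h := s + 7: (3/2)*s ≠ 5/2 ∧ ((cnt ≥ 18 ∧ s ≠ 3*cnt - 8) ↔ cnt + 2*s = 5)
Before h := 3*h + 6: (3/2)*s ≠ 5/2 ∧ ((cnt ≥ 18 ∧ s ≠ 3*cnt - 8) ↔ cnt + 2*s = 5)
Before skip: (3/2)*s ≠ 5/2 ∧ ((cnt ≥ 18 ∧ s ≠ 3*cnt - 8) ↔ cnt + 2*s = 5)
The weakest precondition is (3/2)*s ≠ 5/2 ∧ ((cnt ≥ 18 ∧ s ≠ 3*cnt - 8) ↔ cnt + 2*s = 5).
Check whether (3/2)*s ≠ 5/2 ∧ (¬(2*s = 8)) ∧ cnt = -3 implies it.
Every state satisfying the precondition satisfies the weakest precondition: the implication holds.
Answer: valid


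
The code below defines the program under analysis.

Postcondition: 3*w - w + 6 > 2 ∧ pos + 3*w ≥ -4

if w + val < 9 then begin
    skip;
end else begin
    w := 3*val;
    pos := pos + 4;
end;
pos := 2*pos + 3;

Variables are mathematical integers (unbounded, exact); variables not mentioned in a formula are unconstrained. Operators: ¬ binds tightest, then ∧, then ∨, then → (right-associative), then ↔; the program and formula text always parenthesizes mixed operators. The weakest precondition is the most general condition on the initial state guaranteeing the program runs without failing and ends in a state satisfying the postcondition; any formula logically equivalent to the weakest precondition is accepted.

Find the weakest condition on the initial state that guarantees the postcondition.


Working backward. After the program, the postcondition 3*w - w + 6 > 2 ∧ pos + 3*w ≥ -4 must hold; in canonical form it is 2*w > -4 ∧ pos + 3*w ≥ -4.
Before pos := 2*pos + 3: 2*w > -4 ∧ 2*pos + 3*w ≥ -7
Then branch requires 2*w > -4 ∧ 2*pos + 3*w ≥ -7; else branch requires 6*val > -4 ∧ 2*pos + 9*val ≥ -15.
Before the if: (val + w < 9 → (2*w > -4 ∧ 2*pos + 3*w ≥ -7)) ∧ ((¬(val + w < 9)) → (6*val > -4 ∧ 2*pos + 9*val ≥ -15))
Answer: WP = (val + w < 9 → (2*w > -4 ∧ 2*pos + 3*w ≥ -7)) ∧ ((¬(val + w < 9)) → (6*val > -4 ∧ 2*pos + 9*val ≥ -15))


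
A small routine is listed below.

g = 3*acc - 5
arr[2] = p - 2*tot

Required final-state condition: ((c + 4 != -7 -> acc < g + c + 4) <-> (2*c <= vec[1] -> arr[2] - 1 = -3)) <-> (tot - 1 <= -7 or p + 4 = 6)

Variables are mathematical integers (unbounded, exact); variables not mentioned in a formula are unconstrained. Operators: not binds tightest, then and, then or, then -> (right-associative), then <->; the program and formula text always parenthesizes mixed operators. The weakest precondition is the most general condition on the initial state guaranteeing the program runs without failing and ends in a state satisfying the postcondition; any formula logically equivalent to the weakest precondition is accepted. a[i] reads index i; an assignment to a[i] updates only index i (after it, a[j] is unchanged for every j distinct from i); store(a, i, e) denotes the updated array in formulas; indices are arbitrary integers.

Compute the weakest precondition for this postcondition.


Working backward. After the program, the postcondition ((c + 4 != -7 -> acc < g + c + 4) <-> (2*c <= vec[1] -> arr[2] - 1 = -3)) <-> (tot - 1 <= -7 or p + 4 = 6) must hold; in canonical form it is ((c != -11 -> acc < c + g + 4) <-> (2*c <= vec[1] -> arr[2] = -2)) <-> (tot <= -6 or p = 2).
Before arr[2] := p - 2*tot: ((c != -11 -> acc < c + g + 4) <-> (2*c <= vec[1] -> p = 2*tot - 2)) <-> (tot <= -6 or p = 2)
Before g := 3*acc - 5: ((c != -11 -> 2*acc + c > 1) <-> (2*c <= vec[1] -> p = 2*tot - 2)) <-> (tot <= -6 or p = 2)
Answer: WP = ((c != -11 -> 2*acc + c > 1) <-> (2*c <= vec[1] -> p = 2*tot - 2)) <-> (tot <= -6 or p = 2)


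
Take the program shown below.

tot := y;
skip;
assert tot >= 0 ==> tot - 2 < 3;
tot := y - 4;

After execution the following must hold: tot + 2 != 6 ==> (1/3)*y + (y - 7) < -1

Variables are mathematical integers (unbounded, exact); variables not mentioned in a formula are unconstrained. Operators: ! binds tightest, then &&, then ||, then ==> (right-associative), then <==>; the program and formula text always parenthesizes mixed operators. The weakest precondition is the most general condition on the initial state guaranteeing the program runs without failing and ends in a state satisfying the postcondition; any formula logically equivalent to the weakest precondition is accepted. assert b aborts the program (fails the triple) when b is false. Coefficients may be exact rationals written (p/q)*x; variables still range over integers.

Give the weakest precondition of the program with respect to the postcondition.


Working backward. After the program, the postcondition tot + 2 != 6 ==> (1/3)*y + (y - 7) < -1 must hold; in canonical form it is tot != 4 ==> (4/3)*y < 6.
Before tot := y - 4: y != 8 ==> (4/3)*y < 6
Before assert tot >= 0 ==> tot - 2 < 3: (tot >= 0 ==> tot < 5) && (y != 8 ==> (4/3)*y < 6)
Before skip: (tot >= 0 ==> tot < 5) && (y != 8 ==> (4/3)*y < 6)
Before tot := y: (y >= 0 ==> y < 5) && (y != 8 ==> (4/3)*y < 6)
Answer: WP = (y >= 0 ==> y < 5) && (y != 8 ==> (4/3)*y < 6)


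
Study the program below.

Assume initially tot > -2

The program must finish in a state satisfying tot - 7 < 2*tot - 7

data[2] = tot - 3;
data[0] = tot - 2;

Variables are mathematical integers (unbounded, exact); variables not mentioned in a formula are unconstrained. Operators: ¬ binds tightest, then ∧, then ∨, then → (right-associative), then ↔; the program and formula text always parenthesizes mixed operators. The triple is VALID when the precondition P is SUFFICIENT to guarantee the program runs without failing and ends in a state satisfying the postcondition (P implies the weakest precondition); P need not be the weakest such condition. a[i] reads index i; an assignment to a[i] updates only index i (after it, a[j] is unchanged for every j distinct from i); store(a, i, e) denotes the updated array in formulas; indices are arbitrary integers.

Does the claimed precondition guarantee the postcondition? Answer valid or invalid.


Working backward. After the program, the postcondition tot - 7 < 2*tot - 7 must hold; in canonical form it is tot > 0.
Before data[0] := tot - 2: tot > 0
Before data[2] := tot - 3: tot > 0
The weakest precondition is tot > 0.
Check whether tot > -2 implies it.
Countermodel: at the initial state tot = -1, the precondition holds but the weakest precondition fails.
Answer: invalid


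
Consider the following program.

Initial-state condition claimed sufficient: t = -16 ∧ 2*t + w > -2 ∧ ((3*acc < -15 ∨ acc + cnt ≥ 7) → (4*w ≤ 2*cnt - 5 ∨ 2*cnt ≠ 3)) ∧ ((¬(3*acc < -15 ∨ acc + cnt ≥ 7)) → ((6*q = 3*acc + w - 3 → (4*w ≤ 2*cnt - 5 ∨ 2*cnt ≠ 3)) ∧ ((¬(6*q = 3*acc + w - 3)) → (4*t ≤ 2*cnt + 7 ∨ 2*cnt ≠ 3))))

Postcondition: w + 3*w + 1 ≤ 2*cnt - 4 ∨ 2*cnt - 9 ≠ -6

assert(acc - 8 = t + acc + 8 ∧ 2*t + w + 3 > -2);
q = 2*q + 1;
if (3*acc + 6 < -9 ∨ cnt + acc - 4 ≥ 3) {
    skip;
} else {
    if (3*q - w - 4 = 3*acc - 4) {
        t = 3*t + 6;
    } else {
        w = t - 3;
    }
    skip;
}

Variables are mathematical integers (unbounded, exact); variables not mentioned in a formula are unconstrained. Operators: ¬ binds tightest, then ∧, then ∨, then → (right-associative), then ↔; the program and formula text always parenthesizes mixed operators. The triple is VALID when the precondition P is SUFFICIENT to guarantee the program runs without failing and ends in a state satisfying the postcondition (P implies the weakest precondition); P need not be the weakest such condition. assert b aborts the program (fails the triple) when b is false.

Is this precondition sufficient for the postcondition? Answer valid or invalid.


Working backward. After the program, the postcondition w + 3*w + 1 ≤ 2*cnt - 4 ∨ 2*cnt - 9 ≠ -6 must hold; in canonical form it is 4*w ≤ 2*cnt - 5 ∨ 2*cnt ≠ 3.
Then branch requires 4*w ≤ 2*cnt - 5 ∨ 2*cnt ≠ 3; else branch requires (3*q = 3*acc + w → (4*w ≤ 2*cnt - 5 ∨ 2*cnt ≠ 3)) ∧ ((¬(3*q = 3*acc + w)) → (4*t ≤ 2*cnt + 7 ∨ 2*cnt ≠ 3)).
Before the if: ((3*acc < -15 ∨ acc + cnt ≥ 7) → (4*w ≤ 2*cnt - 5 ∨ 2*cnt ≠ 3)) ∧ ((¬(3*acc < -15 ∨ acc + cnt ≥ 7)) → ((3*q = 3*acc + w → (4*w ≤ 2*cnt - 5 ∨ 2*cnt ≠ 3)) ∧ ((¬(3*q = 3*acc + w)) → (4*t ≤ 2*cnt + 7 ∨ 2*cnt ≠ 3))))
Before q := 2*q + 1: ((3*acc < -15 ∨ acc + cnt ≥ 7) → (4*w ≤ 2*cnt - 5 ∨ 2*cnt ≠ 3)) ∧ ((¬(3*acc < -15 ∨ acc + cnt ≥ 7)) → ((6*q = 3*acc + w - 3 → (4*w ≤ 2*cnt - 5 ∨ 2*cnt ≠ 3)) ∧ ((¬(6*q = 3*acc + w - 3)) → (4*t ≤ 2*cnt + 7 ∨ 2*cnt ≠ 3))))
Before assert acc - 8 = t + acc + 8 ∧ 2*t + w + 3 > -2: t = -16 ∧ 2*t + w > -5 ∧ ((3*acc < -15 ∨ acc + cnt ≥ 7) → (4*w ≤ 2*cnt - 5 ∨ 2*cnt ≠ 3)) ∧ ((¬(3*acc < -15 ∨ acc + cnt ≥ 7)) → ((6*q = 3*acc + w - 3 → (4*w ≤ 2*cnt - 5 ∨ 2*cnt ≠ 3)) ∧ ((¬(6*q = 3*acc + w - 3)) → (4*t ≤ 2*cnt + 7 ∨ 2*cnt ≠ 3))))
The weakest precondition is t = -16 ∧ 2*t + w > -5 ∧ ((3*acc < -15 ∨ acc + cnt ≥ 7) → (4*w ≤ 2*cnt - 5 ∨ 2*cnt ≠ 3)) ∧ ((¬(3*acc < -15 ∨ acc + cnt ≥ 7)) → ((6*q = 3*acc + w - 3 → (4*w ≤ 2*cnt - 5 ∨ 2*cnt ≠ 3)) ∧ ((¬(6*q = 3*acc + w - 3)) → (4*t ≤ 2*cnt + 7 ∨ 2*cnt ≠ 3)))).
Check whether t = -16 ∧ 2*t + w > -2 ∧ ((3*acc < -15 ∨ acc + cnt ≥ 7) → (4*w ≤ 2*cnt - 5 ∨ 2*cnt ≠ 3)) ∧ ((¬(3*acc < -15 ∨ acc + cnt ≥ 7)) → ((6*q = 3*acc + w - 3 → (4*w ≤ 2*cnt - 5 ∨ 2*cnt ≠ 3)) ∧ ((¬(6*q = 3*acc + w - 3)) → (4*t ≤ 2*cnt + 7 ∨ 2*cnt ≠ 3)))) implies it.
Every state satisfying the precondition satisfies the weakest precondition: the implication holds.
Answer: valid


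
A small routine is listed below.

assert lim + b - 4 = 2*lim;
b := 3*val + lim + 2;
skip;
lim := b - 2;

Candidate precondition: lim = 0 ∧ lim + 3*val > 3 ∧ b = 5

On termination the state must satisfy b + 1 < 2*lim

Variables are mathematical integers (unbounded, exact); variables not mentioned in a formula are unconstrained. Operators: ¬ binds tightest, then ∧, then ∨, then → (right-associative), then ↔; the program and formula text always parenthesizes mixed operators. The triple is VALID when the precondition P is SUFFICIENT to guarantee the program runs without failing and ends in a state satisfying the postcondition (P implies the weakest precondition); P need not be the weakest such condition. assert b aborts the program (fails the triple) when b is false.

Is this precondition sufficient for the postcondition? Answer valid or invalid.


Working backward. After the program, the postcondition b + 1 < 2*lim must hold; in canonical form it is b < 2*lim - 1.
Before lim := b - 2: b > 5
Before skip: b > 5
Before b := 3*val + lim + 2: lim + 3*val > 3
Before assert lim + b - 4 = 2*lim: b = lim + 4 ∧ lim + 3*val > 3
The weakest precondition is b = lim + 4 ∧ lim + 3*val > 3.
Check whether lim = 0 ∧ lim + 3*val > 3 ∧ b = 5 implies it.
Countermodel: at the initial state b = 5, lim = 0, val = 2, the precondition holds but the weakest precondition fails.
Answer: invalid


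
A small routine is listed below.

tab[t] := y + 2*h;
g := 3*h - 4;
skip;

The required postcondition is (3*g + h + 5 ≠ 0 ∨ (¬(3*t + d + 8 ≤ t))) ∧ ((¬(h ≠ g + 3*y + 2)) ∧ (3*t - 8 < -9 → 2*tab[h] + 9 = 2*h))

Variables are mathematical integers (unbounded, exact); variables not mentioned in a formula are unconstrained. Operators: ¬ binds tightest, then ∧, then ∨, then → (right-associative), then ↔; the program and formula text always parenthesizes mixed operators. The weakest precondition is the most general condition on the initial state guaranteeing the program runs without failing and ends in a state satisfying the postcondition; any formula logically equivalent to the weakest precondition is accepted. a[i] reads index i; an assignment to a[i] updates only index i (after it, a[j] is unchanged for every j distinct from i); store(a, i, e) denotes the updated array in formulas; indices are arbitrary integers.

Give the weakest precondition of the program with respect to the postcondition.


Working backward. After the program, the postcondition (3*g + h + 5 ≠ 0 ∨ (¬(3*t + d + 8 ≤ t))) ∧ ((¬(h ≠ g + 3*y + 2)) ∧ (3*t - 8 < -9 → 2*tab[h] + 9 = 2*h)) must hold; in canonical form it is (3*g + h ≠ -5 ∨ (¬(d + 2*t ≤ -8))) ∧ (¬(h ≠ g + 3*y + 2)) ∧ (3*t < -1 → 2*tab[h] = 2*h - 9).
Before skip: (3*g + h ≠ -5 ∨ (¬(d + 2*t ≤ -8))) ∧ (¬(h ≠ g + 3*y + 2)) ∧ (3*t < -1 → 2*tab[h] = 2*h - 9)
Before g := 3*h - 4: (10*h ≠ 7 ∨ (¬(d + 2*t ≤ -8))) ∧ (¬(2*h + 3*y ≠ 2)) ∧ (3*t < -1 → 2*tab[h] = 2*h - 9)
Before tab[t] := y + 2*h: (10*h ≠ 7 ∨ (¬(d + 2*t ≤ -8))) ∧ (¬(2*h + 3*y ≠ 2)) ∧ (3*t < -1 → 2*store(tab, t, 2*h + y)[h] = 2*h - 9)
Answer: WP = (10*h ≠ 7 ∨ (¬(d + 2*t ≤ -8))) ∧ (¬(2*h + 3*y ≠ 2)) ∧ (3*t < -1 → 2*store(tab, t, 2*h + y)[h] = 2*h - 9)


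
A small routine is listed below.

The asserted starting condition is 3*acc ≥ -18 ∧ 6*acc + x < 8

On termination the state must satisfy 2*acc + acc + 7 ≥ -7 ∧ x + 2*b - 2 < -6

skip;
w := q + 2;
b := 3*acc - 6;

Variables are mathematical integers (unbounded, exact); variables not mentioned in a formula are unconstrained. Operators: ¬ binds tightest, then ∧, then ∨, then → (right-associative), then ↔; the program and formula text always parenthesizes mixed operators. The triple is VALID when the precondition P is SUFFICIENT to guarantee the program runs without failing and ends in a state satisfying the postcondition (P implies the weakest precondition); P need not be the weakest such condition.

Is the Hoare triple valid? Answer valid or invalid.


Working backward. After the program, the postcondition 2*acc + acc + 7 ≥ -7 ∧ x + 2*b - 2 < -6 must hold; in canonical form it is 3*acc ≥ -14 ∧ 2*b + x < -4.
Before b := 3*acc - 6: 3*acc ≥ -14 ∧ 6*acc + x < 8
Before w := q + 2: 3*acc ≥ -14 ∧ 6*acc + x < 8
Before skip: 3*acc ≥ -14 ∧ 6*acc + x < 8
The weakest precondition is 3*acc ≥ -14 ∧ 6*acc + x < 8.
Check whether 3*acc ≥ -18 ∧ 6*acc + x < 8 implies it.
Countermodel: at the initial state acc = -6, x = 43, the precondition holds but the weakest precondition fails.
Answer: invalid


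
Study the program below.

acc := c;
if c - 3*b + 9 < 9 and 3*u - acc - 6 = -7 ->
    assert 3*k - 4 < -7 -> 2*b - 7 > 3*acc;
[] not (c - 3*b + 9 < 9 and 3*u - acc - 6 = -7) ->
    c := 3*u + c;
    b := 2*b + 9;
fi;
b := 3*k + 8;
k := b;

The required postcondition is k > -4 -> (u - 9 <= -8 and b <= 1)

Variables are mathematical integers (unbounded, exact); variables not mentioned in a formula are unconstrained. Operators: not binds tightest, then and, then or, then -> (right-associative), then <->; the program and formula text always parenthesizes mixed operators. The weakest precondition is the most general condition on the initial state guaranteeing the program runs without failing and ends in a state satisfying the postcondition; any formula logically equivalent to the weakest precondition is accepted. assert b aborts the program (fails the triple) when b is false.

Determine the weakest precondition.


Working backward. After the program, the postcondition k > -4 -> (u - 9 <= -8 and b <= 1) must hold; in canonical form it is k > -4 -> (u <= 1 and b <= 1).
Before k := b: b > -4 -> (u <= 1 and b <= 1)
Before b := 3*k + 8: 3*k > -12 -> (u <= 1 and 3*k <= -7)
Then branch requires (3*k < -3 -> 2*b > 3*acc + 7) and (3*k > -12 -> (u <= 1 and 3*k <= -7)); else branch requires 3*k > -12 -> (u <= 1 and 3*k <= -7).
Before the if: ((c < 3*b and 3*u = acc - 1) -> ((3*k < -3 -> 2*b > 3*acc + 7) and (3*k > -12 -> (u <= 1 and 3*k <= -7)))) and ((not (c < 3*b and 3*u = acc - 1)) -> (3*k > -12 -> (u <= 1 and 3*k <= -7)))
Before acc := c: ((c < 3*b and 3*u = c - 1) -> ((3*k < -3 -> 2*b > 3*c + 7) and (3*k > -12 -> (u <= 1 and 3*k <= -7)))) and ((not (c < 3*b and 3*u = c - 1)) -> (3*k > -12 -> (u <= 1 and 3*k <= -7)))
Answer: WP = ((c < 3*b and 3*u = c - 1) -> ((3*k < -3 -> 2*b > 3*c + 7) and (3*k > -12 -> (u <= 1 and 3*k <= -7)))) and ((not (c < 3*b and 3*u = c - 1)) -> (3*k > -12 -> (u <= 1 and 3*k <= -7)))


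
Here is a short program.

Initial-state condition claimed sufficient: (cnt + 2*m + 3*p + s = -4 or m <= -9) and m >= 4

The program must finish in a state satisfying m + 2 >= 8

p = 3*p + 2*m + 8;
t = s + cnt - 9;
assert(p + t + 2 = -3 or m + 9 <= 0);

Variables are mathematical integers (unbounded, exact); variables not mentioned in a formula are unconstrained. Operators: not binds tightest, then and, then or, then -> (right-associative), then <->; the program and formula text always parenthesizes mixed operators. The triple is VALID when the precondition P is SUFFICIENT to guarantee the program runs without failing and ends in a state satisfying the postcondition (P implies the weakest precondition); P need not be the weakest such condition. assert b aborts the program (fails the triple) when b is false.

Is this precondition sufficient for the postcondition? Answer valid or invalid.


Working backward. After the program, the postcondition m + 2 >= 8 must hold; in canonical form it is m >= 6.
Before assert p + t + 2 = -3 or m + 9 <= 0: (p + t = -5 or m <= -9) and m >= 6
Before t := s + cnt - 9: (cnt + p + s = 4 or m <= -9) and m >= 6
Before p := 3*p + 2*m + 8: (cnt + 2*m + 3*p + s = -4 or m <= -9) and m >= 6
The weakest precondition is (cnt + 2*m + 3*p + s = -4 or m <= -9) and m >= 6.
Check whether (cnt + 2*m + 3*p + s = -4 or m <= -9) and m >= 4 implies it.
Countermodel: at the initial state cnt = 0, m = 4, p = 0, s = -12, the precondition holds but the weakest precondition fails.
Answer: invalid


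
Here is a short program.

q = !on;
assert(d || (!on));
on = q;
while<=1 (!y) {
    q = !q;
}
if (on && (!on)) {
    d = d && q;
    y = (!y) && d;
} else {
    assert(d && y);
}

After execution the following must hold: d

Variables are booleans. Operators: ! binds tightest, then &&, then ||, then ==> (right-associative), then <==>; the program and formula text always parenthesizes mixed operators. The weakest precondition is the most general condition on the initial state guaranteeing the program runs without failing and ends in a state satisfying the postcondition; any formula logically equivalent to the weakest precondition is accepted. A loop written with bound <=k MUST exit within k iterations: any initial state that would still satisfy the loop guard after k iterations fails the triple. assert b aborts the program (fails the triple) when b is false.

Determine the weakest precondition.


Working backward. After the program, d must hold.
Then branch requires d && q; else branch requires d && y.
Before the if: d && y
Before the loop (bound <=1), unroll the exhaustion recursion (WP_0 = exit-now case; WP_j = one more guarded iteration, up to j = 1):
  WP_0: y && d
  WP_1: ((!y) ==> (y && d)) && (y ==> (d && y))
So before the loop: ((!y) ==> (y && d)) && (y ==> (d && y))
Before on := q: ((!y) ==> (y && d)) && (y ==> (d && y))
Before assert d || (!on): (d || (!on)) && ((!y) ==> (y && d)) && (y ==> (d && y))
Before q := !on: (d || (!on)) && ((!y) ==> (y && d)) && (y ==> (d && y))
Answer: WP = (d || (!on)) && ((!y) ==> (y && d)) && (y ==> (d && y))


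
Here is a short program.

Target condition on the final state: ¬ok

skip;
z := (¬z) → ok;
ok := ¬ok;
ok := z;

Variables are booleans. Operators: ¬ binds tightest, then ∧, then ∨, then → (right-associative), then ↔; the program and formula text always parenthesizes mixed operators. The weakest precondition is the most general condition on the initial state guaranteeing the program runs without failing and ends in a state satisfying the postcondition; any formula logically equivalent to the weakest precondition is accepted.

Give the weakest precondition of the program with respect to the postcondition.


Working backward. After the program, ¬ok must hold.
Before ok := z: ¬z
Before ok := ¬ok: ¬z
Before z := (¬z) → ok: ¬((¬z) → ok)
Before skip: ¬((¬z) → ok)
Answer: WP = ¬((¬z) → ok)


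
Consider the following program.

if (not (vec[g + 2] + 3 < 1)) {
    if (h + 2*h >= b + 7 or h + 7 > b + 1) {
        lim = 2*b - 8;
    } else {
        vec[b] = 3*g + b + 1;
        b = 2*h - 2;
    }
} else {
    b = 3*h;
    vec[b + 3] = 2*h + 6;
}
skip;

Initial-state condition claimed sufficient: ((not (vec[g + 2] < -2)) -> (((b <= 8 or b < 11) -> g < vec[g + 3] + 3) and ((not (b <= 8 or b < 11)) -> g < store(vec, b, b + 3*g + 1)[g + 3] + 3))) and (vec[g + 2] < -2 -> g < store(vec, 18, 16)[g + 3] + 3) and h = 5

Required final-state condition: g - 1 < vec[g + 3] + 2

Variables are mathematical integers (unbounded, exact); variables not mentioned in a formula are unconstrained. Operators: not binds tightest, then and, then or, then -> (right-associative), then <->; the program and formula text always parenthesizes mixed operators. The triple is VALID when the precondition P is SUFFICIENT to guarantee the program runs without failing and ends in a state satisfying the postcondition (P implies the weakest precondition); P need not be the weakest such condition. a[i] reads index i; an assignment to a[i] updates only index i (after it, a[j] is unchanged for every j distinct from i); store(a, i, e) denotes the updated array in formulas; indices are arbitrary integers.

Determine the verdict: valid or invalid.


Working backward. After the program, the postcondition g - 1 < vec[g + 3] + 2 must hold; in canonical form it is g < vec[g + 3] + 3.
Before skip: g < vec[g + 3] + 3
Then branch requires ((3*h >= b + 7 or h > b - 6) -> g < vec[g + 3] + 3) and ((not (3*h >= b + 7 or h > b - 6)) -> g < store(vec, b, b + 3*g + 1)[g + 3] + 3); else branch requires g < store(vec, 3*h + 3, 2*h + 6)[g + 3] + 3.
Before the if: ((not (vec[g + 2] < -2)) -> (((3*h >= b + 7 or h > b - 6) -> g < vec[g + 3] + 3) and ((not (3*h >= b + 7 or h > b - 6)) -> g < store(vec, b, b + 3*g + 1)[g + 3] + 3))) and (vec[g + 2] < -2 -> g < store(vec, 3*h + 3, 2*h + 6)[g + 3] + 3)
The weakest precondition is ((not (vec[g + 2] < -2)) -> (((3*h >= b + 7 or h > b - 6) -> g < vec[g + 3] + 3) and ((not (3*h >= b + 7 or h > b - 6)) -> g < store(vec, b, b + 3*g + 1)[g + 3] + 3))) and (vec[g + 2] < -2 -> g < store(vec, 3*h + 3, 2*h + 6)[g + 3] + 3).
Check whether ((not (vec[g + 2] < -2)) -> (((b <= 8 or b < 11) -> g < vec[g + 3] + 3) and ((not (b <= 8 or b < 11)) -> g < store(vec, b, b + 3*g + 1)[g + 3] + 3))) and (vec[g + 2] < -2 -> g < store(vec, 18, 16)[g + 3] + 3) and h = 5 implies it.
Every state satisfying the precondition satisfies the weakest precondition: the implication holds.
Answer: valid


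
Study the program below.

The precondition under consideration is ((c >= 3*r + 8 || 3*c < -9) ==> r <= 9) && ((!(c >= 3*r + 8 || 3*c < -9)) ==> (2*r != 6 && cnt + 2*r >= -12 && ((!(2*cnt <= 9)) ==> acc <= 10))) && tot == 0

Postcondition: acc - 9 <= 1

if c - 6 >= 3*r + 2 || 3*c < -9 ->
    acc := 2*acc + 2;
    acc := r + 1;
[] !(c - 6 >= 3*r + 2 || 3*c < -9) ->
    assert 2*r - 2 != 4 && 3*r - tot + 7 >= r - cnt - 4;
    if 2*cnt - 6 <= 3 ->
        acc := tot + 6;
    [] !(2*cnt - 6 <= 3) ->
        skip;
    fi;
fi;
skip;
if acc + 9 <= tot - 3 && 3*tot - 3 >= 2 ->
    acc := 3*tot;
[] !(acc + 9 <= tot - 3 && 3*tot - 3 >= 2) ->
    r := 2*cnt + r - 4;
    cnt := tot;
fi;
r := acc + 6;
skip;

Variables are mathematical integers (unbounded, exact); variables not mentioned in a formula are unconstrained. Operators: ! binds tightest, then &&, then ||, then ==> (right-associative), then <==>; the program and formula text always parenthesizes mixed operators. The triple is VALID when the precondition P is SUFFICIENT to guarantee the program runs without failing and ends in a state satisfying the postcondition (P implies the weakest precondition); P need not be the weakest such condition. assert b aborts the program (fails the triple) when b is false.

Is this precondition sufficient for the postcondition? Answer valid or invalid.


Working backward. After the program, the postcondition acc - 9 <= 1 must hold; in canonical form it is acc <= 10.
Before skip: acc <= 10
Before r := acc + 6: acc <= 10
Then branch requires 3*tot <= 10; else branch requires acc <= 10.
Before the if: ((acc <= tot - 12 && 3*tot >= 5) ==> 3*tot <= 10) && ((!(acc <= tot - 12 && 3*tot >= 5)) ==> acc <= 10)
Before skip: ((acc <= tot - 12 && 3*tot >= 5) ==> 3*tot <= 10) && ((!(acc <= tot - 12 && 3*tot >= 5)) ==> acc <= 10)
Then branch requires ((r <= tot - 13 && 3*tot >= 5) ==> 3*tot <= 10) && ((!(r <= tot - 13 && 3*tot >= 5)) ==> r <= 9); else branch requires 2*r != 6 && cnt + 2*r >= tot - 11 && (2*cnt <= 9 ==> tot <= 4) && ((!(2*cnt <= 9)) ==> (((acc <= tot - 12 && 3*tot >= 5) ==> 3*tot <= 10) && ((!(acc <= tot - 12 && 3*tot >= 5)) ==> acc <= 10))).
Before the if: ((c >= 3*r + 8 || 3*c < -9) ==> (((r <= tot - 13 && 3*tot >= 5) ==> 3*tot <= 10) && ((!(r <= tot - 13 && 3*tot >= 5)) ==> r <= 9))) && ((!(c >= 3*r + 8 || 3*c < -9)) ==> (2*r != 6 && cnt + 2*r >= tot - 11 && (2*cnt <= 9 ==> tot <= 4) && ((!(2*cnt <= 9)) ==> (((acc <= tot - 12 && 3*tot >= 5) ==> 3*tot <= 10) && ((!(acc <= tot - 12 && 3*tot >= 5)) ==> acc <= 10)))))
The weakest precondition is ((c >= 3*r + 8 || 3*c < -9) ==> (((r <= tot - 13 && 3*tot >= 5) ==> 3*tot <= 10) && ((!(r <= tot - 13 && 3*tot >= 5)) ==> r <= 9))) && ((!(c >= 3*r + 8 || 3*c < -9)) ==> (2*r != 6 && cnt + 2*r >= tot - 11 && (2*cnt <= 9 ==> tot <= 4) && ((!(2*cnt <= 9)) ==> (((acc <= tot - 12 && 3*tot >= 5) ==> 3*tot <= 10) && ((!(acc <= tot - 12 && 3*tot >= 5)) ==> acc <= 10))))).
Check whether ((c >= 3*r + 8 || 3*c < -9) ==> r <= 9) && ((!(c >= 3*r + 8 || 3*c < -9)) ==> (2*r != 6 && cnt + 2*r >= -12 && ((!(2*cnt <= 9)) ==> acc <= 10))) && tot == 0 implies it.
Countermodel: at the initial state acc = 11, c = 19, cnt = -20, r = 4, tot = 0, the precondition holds but the weakest precondition fails.
Answer: invalid
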